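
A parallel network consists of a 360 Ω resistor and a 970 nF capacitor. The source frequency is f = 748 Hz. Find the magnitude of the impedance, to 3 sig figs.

187 Ω

ω = 2πf = 4700 rad/s
X_C = 1/(ωC) = 219 Ω
Parallel: admittances add. Y = 1/R + jωC
Y = (0.00278 + j0.00456) S
|Y| = 0.00534 S → |Z| = 1/|Y| = 187 Ω, ∠Z = −∠Y = -58.6°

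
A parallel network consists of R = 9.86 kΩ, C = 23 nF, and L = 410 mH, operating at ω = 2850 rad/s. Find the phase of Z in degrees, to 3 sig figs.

82.7°

X_L = ωL = 1170 Ω
X_C = 1/(ωC) = 15300 Ω
Parallel: admittances add. Y = 1/R + 1/(jωL) + jωC
Y = (0.000101 − j0.000790) S
|Y| = 0.000797 S → |Z| = 1/|Y| = 1260 Ω, ∠Z = −∠Y = 82.7°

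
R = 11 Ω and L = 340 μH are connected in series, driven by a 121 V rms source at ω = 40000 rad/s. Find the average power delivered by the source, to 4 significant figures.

526.4 W

X_L = ωL = 13.60 Ω
Z = 11.00 + j13.60 Ω
|Z| = √(11.00² + 13.60²) = 17.49 Ω
∠Z = arctan(13.60/11.00) = 51.03°
I = V/|Z| = 6.918 A
P = VI cos φ = 121 × 6.918 × cos(51.03°) = 526.4 W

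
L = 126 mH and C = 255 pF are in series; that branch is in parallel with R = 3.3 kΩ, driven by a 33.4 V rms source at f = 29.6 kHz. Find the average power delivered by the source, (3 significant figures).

338 mW

ω = 2πf = 186000 rad/s
X_L = ωL = 23400 Ω
X_C = 1/(ωC) = 21100 Ω
Branch 1: Z₁ = R = 3300 Ω
Branch 2 (series LC): Z₂ = j(X_L − X_C) = j2350 Ω
Parallel: Z = Z₁Z₂/(Z₁+Z₂), |Z| = 1910 Ω, ∠Z = 54.6°
I = V/|Z| = 17.5 mA
P = VI cos φ = 33.4 × 0.0175 × cos(54.6°) = 338 mW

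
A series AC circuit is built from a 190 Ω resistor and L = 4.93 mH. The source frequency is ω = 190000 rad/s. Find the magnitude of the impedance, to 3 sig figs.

956 Ω

X_L = ωL = 937 Ω
Z = 190 + j937 Ω
|Z| = √(190² + 937²) = 956 Ω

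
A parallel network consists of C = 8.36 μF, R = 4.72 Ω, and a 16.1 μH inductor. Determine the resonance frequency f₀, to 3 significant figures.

ω₀ = 1/√(LC) = 1/√(1.61e-05 × 8.36e-06) = 86200 rad/s
f₀ = ω₀/(2π) = 13.7 kHz

13.7 kHz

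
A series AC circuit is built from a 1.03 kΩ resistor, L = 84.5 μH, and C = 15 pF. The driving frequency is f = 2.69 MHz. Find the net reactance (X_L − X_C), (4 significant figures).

-2516 Ω

ω = 2πf = 1.69e+07 rad/s
X_L = ωL = 1428 Ω
X_C = 1/(ωC) = 3944 Ω
X = 1428 − 3944 = -2516 Ω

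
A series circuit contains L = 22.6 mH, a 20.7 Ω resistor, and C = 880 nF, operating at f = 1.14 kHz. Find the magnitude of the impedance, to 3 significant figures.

ω = 2πf = 7163 rad/s
X_L = ωL = 162 Ω
X_C = 1/(ωC) = 159 Ω
Net reactance X = X_L − X_C = 3.23 Ω
Z = 20.7 + j3.23 Ω
|Z| = √(20.7² + 3.23²) = 21.0 Ω

21.0 Ω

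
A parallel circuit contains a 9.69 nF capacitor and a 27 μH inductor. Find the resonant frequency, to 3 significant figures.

311 kHz

ω₀ = 1/√(LC) = 1/√(2.7e-05 × 9.69e-09) = 1.955e+06 rad/s
f₀ = ω₀/(2π) = 311 kHz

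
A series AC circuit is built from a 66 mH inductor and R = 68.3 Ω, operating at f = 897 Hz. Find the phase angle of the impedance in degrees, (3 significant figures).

79.6°

ω = 2πf = 5636 rad/s
X_L = ωL = 372 Ω
Z = 68.3 + j372 Ω
|Z| = √(68.3² + 372²) = 378 Ω
∠Z = arctan(372/68.3) = 79.6°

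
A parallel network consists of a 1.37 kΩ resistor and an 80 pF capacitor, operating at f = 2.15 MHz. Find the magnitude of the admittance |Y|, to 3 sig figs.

ω = 2πf = 1.351e+07 rad/s
X_C = 1/(ωC) = 925 Ω
Parallel: admittances add. Y = 1/R + jωC
Y = (0.000730 + j0.00108) S
|Y| = 0.00130 S → |Z| = 1/|Y| = 767 Ω, ∠Z = −∠Y = -56.0°

1.30 mS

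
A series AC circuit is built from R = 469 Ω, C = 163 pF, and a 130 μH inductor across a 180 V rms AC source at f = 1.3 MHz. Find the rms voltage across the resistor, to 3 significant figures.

ω = 2πf = 8.168e+06 rad/s
X_L = ωL = 1060 Ω
X_C = 1/(ωC) = 751 Ω
Net reactance X = X_L − X_C = 311 Ω
Z = 469 + j311 Ω
|Z| = √(469² + 311²) = 563 Ω
I = V/|Z| = 320 mA
V_R = I·|Z_R| = 0.320 × 469 = 150 V

150 V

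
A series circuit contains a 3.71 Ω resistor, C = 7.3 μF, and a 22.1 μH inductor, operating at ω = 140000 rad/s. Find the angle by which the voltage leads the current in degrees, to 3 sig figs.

X_L = ωL = 3.09 Ω
X_C = 1/(ωC) = 0.978 Ω
Net reactance X = X_L − X_C = 2.12 Ω
Z = 3.71 + j2.12 Ω
|Z| = √(3.71² + 2.12²) = 4.27 Ω
∠Z = arctan(2.12/3.71) = 29.7°

29.7°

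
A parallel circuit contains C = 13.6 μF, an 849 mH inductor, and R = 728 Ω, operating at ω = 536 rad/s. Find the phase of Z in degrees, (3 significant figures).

X_L = ωL = 455 Ω
X_C = 1/(ωC) = 137 Ω
Parallel: admittances add. Y = 1/R + 1/(jωL) + jωC
Y = (0.00137 + j0.00509) S
|Y| = 0.00527 S → |Z| = 1/|Y| = 190 Ω, ∠Z = −∠Y = -74.9°

-74.9°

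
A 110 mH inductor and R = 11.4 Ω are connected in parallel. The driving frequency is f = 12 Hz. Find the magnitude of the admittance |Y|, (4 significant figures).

ω = 2πf = 75.40 rad/s
X_L = ωL = 8.294 Ω
Parallel: admittances add. Y = 1/R + 1/(jωL)
Y = (0.08772 − j0.1206) S
|Y| = 0.1491 S → |Z| = 1/|Y| = 6.707 Ω, ∠Z = −∠Y = 53.96°

149.1 mS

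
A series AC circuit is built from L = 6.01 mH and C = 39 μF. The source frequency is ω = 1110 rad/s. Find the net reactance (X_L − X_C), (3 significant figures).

X_L = ωL = 6.67 Ω
X_C = 1/(ωC) = 23.1 Ω
X = 6.67 − 23.1 = -16.4 Ω

-16.4 Ω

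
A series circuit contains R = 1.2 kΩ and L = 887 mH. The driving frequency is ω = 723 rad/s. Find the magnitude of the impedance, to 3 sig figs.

1360 Ω

X_L = ωL = 641 Ω
Z = 1200 + j641 Ω
|Z| = √(1200² + 641²) = 1360 Ω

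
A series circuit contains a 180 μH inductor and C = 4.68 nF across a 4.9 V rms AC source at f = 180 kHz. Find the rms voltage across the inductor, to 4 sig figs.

68.11 V

ω = 2πf = 1.131e+06 rad/s
X_L = ωL = 203.6 Ω
X_C = 1/(ωC) = 188.9 Ω
Net reactance X = X_L − X_C = 14.64 Ω
Z = j14.64 Ω
|Z| = √(0² + 14.64²) = 14.64 Ω
I = V/|Z| = 334.6 mA
V_L = I·|Z_L| = 0.3346 × 203.6 = 68.11 V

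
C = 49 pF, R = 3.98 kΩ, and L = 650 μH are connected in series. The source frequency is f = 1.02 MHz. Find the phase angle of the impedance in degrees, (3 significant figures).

ω = 2πf = 6.409e+06 rad/s
X_L = ωL = 4170 Ω
X_C = 1/(ωC) = 3180 Ω
Net reactance X = X_L − X_C = 981 Ω
Z = 3980 + j981 Ω
|Z| = √(3980² + 981²) = 4100 Ω
∠Z = arctan(981/3980) = 13.9°

13.9°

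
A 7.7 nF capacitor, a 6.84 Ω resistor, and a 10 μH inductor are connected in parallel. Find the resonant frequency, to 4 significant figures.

ω₀ = 1/√(LC) = 1/√(1e-05 × 7.7e-09) = 3.604e+06 rad/s
f₀ = ω₀/(2π) = 573.6 kHz

573.6 kHz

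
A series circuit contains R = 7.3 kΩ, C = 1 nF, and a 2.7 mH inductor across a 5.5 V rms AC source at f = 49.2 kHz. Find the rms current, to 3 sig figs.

716 μA

ω = 2πf = 309100 rad/s
X_L = ωL = 835 Ω
X_C = 1/(ωC) = 3230 Ω
Net reactance X = X_L − X_C = -2400 Ω
Z = 7300 − j2400 Ω
|Z| = √(7300² + 2400²) = 7680 Ω
I = V/|Z| = 5.5/7680 = 716 μA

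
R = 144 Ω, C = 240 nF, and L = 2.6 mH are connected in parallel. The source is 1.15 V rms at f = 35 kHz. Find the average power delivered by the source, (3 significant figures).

ω = 2πf = 219900 rad/s
X_L = ωL = 572 Ω
X_C = 1/(ωC) = 18.9 Ω
Parallel: admittances add. Y = 1/R + 1/(jωL) + jωC
Y = (0.00694 + j0.0510) S
|Y| = 0.0515 S → |Z| = 1/|Y| = 19.4 Ω, ∠Z = −∠Y = -82.3°
I = V/|Z| = 59.2 mA
P = VI cos φ = 1.15 × 0.0592 × cos(-82.3°) = 9.18 mW

9.18 mW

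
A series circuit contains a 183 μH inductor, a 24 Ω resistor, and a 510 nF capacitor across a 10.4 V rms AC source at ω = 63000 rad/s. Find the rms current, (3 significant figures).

336 mA

X_L = ωL = 11.5 Ω
X_C = 1/(ωC) = 31.1 Ω
Net reactance X = X_L − X_C = -19.6 Ω
Z = 24.0 − j19.6 Ω
|Z| = √(24.0² + 19.6²) = 31.0 Ω
I = V/|Z| = 10.4/31.0 = 336 mA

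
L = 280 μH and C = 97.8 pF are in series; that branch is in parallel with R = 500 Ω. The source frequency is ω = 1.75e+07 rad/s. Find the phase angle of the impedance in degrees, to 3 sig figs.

6.61°

X_L = ωL = 4900 Ω
X_C = 1/(ωC) = 584 Ω
Branch 1: Z₁ = R = 500 Ω
Branch 2 (series LC): Z₂ = j(X_L − X_C) = j4320 Ω
Parallel: Z = Z₁Z₂/(Z₁+Z₂), |Z| = 497 Ω, ∠Z = 6.61°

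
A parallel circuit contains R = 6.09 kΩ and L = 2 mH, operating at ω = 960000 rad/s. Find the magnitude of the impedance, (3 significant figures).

1830 Ω

X_L = ωL = 1920 Ω
Parallel: admittances add. Y = 1/R + 1/(jωL)
Y = (0.000164 − j0.000521) S
|Y| = 0.000546 S → |Z| = 1/|Y| = 1830 Ω, ∠Z = −∠Y = 72.5°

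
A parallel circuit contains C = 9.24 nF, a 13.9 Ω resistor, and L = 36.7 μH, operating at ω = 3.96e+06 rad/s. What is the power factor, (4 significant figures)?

0.9243

X_L = ωL = 145.3 Ω
X_C = 1/(ωC) = 27.33 Ω
Parallel: admittances add. Y = 1/R + 1/(jωL) + jωC
Y = (0.07194 + j0.02971) S
|Y| = 0.07784 S → |Z| = 1/|Y| = 12.85 Ω, ∠Z = −∠Y = -22.44°
cos φ = cos(-22.44°) = 0.9243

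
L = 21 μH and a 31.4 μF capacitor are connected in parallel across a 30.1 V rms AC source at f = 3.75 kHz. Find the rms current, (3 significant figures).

ω = 2πf = 23560 rad/s
X_L = ωL = 0.495 Ω
X_C = 1/(ωC) = 1.35 Ω
Parallel: admittances add. Y = 1/(jωL) + jωC
Y = (0 − j1.28) S
|Y| = 1.28 S → |Z| = 1/|Y| = 0.781 Ω, ∠Z = −∠Y = 90.0°
I = V/|Z| = 30.1/0.781 = 38.6 A

38.6 A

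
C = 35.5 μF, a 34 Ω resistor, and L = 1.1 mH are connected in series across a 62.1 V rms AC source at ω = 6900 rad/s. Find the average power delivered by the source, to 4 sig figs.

112.2 W

X_L = ωL = 7.590 Ω
X_C = 1/(ωC) = 4.082 Ω
Net reactance X = X_L − X_C = 3.508 Ω
Z = 34.00 + j3.508 Ω
|Z| = √(34.00² + 3.508²) = 34.18 Ω
∠Z = arctan(3.508/34.00) = 5.890°
I = V/|Z| = 1.817 A
P = VI cos φ = 62.1 × 1.817 × cos(5.890°) = 112.2 W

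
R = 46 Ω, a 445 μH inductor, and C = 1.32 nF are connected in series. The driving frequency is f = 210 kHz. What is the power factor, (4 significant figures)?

ω = 2πf = 1.319e+06 rad/s
X_L = ωL = 587.2 Ω
X_C = 1/(ωC) = 574.2 Ω
Net reactance X = X_L − X_C = 13.01 Ω
Z = 46.00 + j13.01 Ω
|Z| = √(46.00² + 13.01²) = 47.80 Ω
∠Z = arctan(13.01/46.00) = 15.79°
cos φ = cos(15.79°) = 0.9622

0.9622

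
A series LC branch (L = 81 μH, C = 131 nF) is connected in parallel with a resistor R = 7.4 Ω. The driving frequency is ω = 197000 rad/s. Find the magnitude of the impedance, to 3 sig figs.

X_L = ωL = 16.0 Ω
X_C = 1/(ωC) = 38.7 Ω
Branch 1: Z₁ = R = 7.40 Ω
Branch 2 (series LC): Z₂ = j(X_L − X_C) = −j22.8 Ω
Parallel: Z = Z₁Z₂/(Z₁+Z₂), |Z| = 7.04 Ω, ∠Z = -18.0°

7.04 Ω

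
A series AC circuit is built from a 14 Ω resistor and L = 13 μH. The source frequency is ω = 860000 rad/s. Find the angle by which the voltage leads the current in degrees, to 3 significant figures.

38.6°

X_L = ωL = 11.2 Ω
Z = 14.0 + j11.2 Ω
|Z| = √(14.0² + 11.2²) = 17.9 Ω
∠Z = arctan(11.2/14.0) = 38.6°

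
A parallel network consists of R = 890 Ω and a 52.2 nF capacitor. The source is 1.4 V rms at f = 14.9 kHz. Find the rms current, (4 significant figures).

ω = 2πf = 93620 rad/s
X_C = 1/(ωC) = 204.6 Ω
Parallel: admittances add. Y = 1/R + jωC
Y = (0.001124 + j0.004887) S
|Y| = 0.005014 S → |Z| = 1/|Y| = 199.4 Ω, ∠Z = −∠Y = -77.05°
I = V/|Z| = 1.4/199.4 = 7.020 mA

7.020 mA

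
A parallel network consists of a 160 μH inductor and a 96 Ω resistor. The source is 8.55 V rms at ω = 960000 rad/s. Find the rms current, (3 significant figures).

X_L = ωL = 154 Ω
Parallel: admittances add. Y = 1/R + 1/(jωL)
Y = (0.0104 − j0.00651) S
|Y| = 0.0123 S → |Z| = 1/|Y| = 81.4 Ω, ∠Z = −∠Y = 32.0°
I = V/|Z| = 8.55/81.4 = 105 mA

105 mA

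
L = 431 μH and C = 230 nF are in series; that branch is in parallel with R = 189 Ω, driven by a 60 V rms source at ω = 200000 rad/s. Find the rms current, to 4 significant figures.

983.4 mA

X_L = ωL = 86.20 Ω
X_C = 1/(ωC) = 21.74 Ω
Branch 1: Z₁ = R = 189.0 Ω
Branch 2 (series LC): Z₂ = j(X_L − X_C) = j64.46 Ω
Parallel: Z = Z₁Z₂/(Z₁+Z₂), |Z| = 61.01 Ω, ∠Z = 71.17°
I = V/|Z| = 60/61.01 = 983.4 mA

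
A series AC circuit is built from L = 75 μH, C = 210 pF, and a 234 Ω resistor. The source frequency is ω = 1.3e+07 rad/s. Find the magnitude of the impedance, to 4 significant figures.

X_L = ωL = 975.0 Ω
X_C = 1/(ωC) = 366.3 Ω
Net reactance X = X_L − X_C = 608.7 Ω
Z = 234.0 + j608.7 Ω
|Z| = √(234.0² + 608.7²) = 652.1 Ω

652.1 Ω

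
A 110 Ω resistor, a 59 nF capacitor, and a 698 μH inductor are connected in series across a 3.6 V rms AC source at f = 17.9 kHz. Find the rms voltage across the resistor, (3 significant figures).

ω = 2πf = 112500 rad/s
X_L = ωL = 78.5 Ω
X_C = 1/(ωC) = 151 Ω
Net reactance X = X_L − X_C = -72.2 Ω
Z = 110 − j72.2 Ω
|Z| = √(110² + 72.2²) = 132 Ω
I = V/|Z| = 27.4 mA
V_R = I·|Z_R| = 0.0274 × 110 = 3.01 V

3.01 V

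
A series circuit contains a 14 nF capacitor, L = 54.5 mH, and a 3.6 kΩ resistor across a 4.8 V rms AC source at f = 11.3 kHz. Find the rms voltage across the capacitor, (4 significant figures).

1.050 V

ω = 2πf = 71000 rad/s
X_L = ωL = 3869 Ω
X_C = 1/(ωC) = 1006 Ω
Net reactance X = X_L − X_C = 2863 Ω
Z = 3600 + j2863 Ω
|Z| = √(3600² + 2863²) = 4600 Ω
I = V/|Z| = 1.043 mA
V_C = I·|Z_C| = 0.001043 × 1006 = 1.050 V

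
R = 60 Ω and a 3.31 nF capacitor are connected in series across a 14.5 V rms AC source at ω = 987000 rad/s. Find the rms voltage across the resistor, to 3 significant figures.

2.79 V

X_C = 1/(ωC) = 306 Ω
Z = 60.0 − j306 Ω
|Z| = √(60.0² + 306²) = 312 Ω
I = V/|Z| = 46.5 mA
V_R = I·|Z_R| = 0.0465 × 60.0 = 2.79 V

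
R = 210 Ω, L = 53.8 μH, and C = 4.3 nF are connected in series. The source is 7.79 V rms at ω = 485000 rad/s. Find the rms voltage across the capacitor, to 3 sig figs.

X_L = ωL = 26.1 Ω
X_C = 1/(ωC) = 480 Ω
Net reactance X = X_L − X_C = -453 Ω
Z = 210 − j453 Ω
|Z| = √(210² + 453²) = 500 Ω
I = V/|Z| = 15.6 mA
V_C = I·|Z_C| = 0.0156 × 480 = 7.48 V

7.48 V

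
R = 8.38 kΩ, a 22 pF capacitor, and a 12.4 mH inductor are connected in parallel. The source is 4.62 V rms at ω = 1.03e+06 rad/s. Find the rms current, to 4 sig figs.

X_L = ωL = 12770 Ω
X_C = 1/(ωC) = 44130 Ω
Parallel: admittances add. Y = 1/R + 1/(jωL) + jωC
Y = (0.0001193 − j5.564e-05) S
|Y| = 0.0001317 S → |Z| = 1/|Y| = 7595 Ω, ∠Z = −∠Y = 25.00°
I = V/|Z| = 4.62/7595 = 608.3 μA

608.3 μA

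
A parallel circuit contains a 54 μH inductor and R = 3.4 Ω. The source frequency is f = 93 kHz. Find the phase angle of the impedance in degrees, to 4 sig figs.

6.150°

ω = 2πf = 584300 rad/s
X_L = ωL = 31.55 Ω
Parallel: admittances add. Y = 1/R + 1/(jωL)
Y = (0.2941 − j0.03169) S
|Y| = 0.2958 S → |Z| = 1/|Y| = 3.380 Ω, ∠Z = −∠Y = 6.150°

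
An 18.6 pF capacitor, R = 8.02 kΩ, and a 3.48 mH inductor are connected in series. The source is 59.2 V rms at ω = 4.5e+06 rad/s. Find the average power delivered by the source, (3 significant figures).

X_L = ωL = 15700 Ω
X_C = 1/(ωC) = 11900 Ω
Net reactance X = X_L − X_C = 3710 Ω
Z = 8020 + j3710 Ω
|Z| = √(8020² + 3710²) = 8840 Ω
∠Z = arctan(3710/8020) = 24.8°
I = V/|Z| = 6.70 mA
P = VI cos φ = 59.2 × 0.00670 × cos(24.8°) = 360 mW

360 mW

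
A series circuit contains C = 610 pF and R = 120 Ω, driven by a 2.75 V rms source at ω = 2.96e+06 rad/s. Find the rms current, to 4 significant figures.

X_C = 1/(ωC) = 553.8 Ω
Z = 120.0 − j553.8 Ω
|Z| = √(120.0² + 553.8²) = 566.7 Ω
I = V/|Z| = 2.75/566.7 = 4.853 mA

4.853 mA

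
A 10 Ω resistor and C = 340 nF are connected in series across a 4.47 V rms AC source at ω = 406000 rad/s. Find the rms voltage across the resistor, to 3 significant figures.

X_C = 1/(ωC) = 7.24 Ω
Z = 10.0 − j7.24 Ω
|Z| = √(10.0² + 7.24²) = 12.3 Ω
I = V/|Z| = 362 mA
V_R = I·|Z_R| = 0.362 × 10.0 = 3.62 V

3.62 V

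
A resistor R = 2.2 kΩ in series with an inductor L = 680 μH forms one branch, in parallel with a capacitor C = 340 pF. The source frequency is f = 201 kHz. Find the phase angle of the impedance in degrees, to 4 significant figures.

-34.92°

ω = 2πf = 1.263e+06 rad/s
X_L = ωL = 858.8 Ω
X_C = 1/(ωC) = 2329 Ω
Branch 1 (R+jX_L): Z₁ = 2200 + j858.8 Ω, |Z₁| = 2362 Ω
Branch 2 (−jX_C): Z₂ = −j2329 Ω
Parallel: Z = Z₁Z₂/(Z₁+Z₂), |Z| = 2079 Ω, ∠Z = -34.92°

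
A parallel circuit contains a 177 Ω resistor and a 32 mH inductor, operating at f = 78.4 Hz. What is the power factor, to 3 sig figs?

0.0887

ω = 2πf = 492.6 rad/s
X_L = ωL = 15.8 Ω
Parallel: admittances add. Y = 1/R + 1/(jωL)
Y = (0.00565 − j0.0634) S
|Y| = 0.0637 S → |Z| = 1/|Y| = 15.7 Ω, ∠Z = −∠Y = 84.9°
cos φ = cos(84.9°) = 0.0887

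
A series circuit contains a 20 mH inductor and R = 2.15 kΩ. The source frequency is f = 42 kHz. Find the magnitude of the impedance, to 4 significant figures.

5699 Ω

ω = 2πf = 263900 rad/s
X_L = ωL = 5278 Ω
Z = 2150 + j5278 Ω
|Z| = √(2150² + 5278²) = 5699 Ω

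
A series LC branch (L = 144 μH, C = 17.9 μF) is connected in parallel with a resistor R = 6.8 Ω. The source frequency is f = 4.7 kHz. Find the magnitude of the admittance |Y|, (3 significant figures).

448 mS

ω = 2πf = 29530 rad/s
X_L = ωL = 4.25 Ω
X_C = 1/(ωC) = 1.89 Ω
Branch 1: Z₁ = R = 6.80 Ω
Branch 2 (series LC): Z₂ = j(X_L − X_C) = j2.36 Ω
Parallel: Z = Z₁Z₂/(Z₁+Z₂), |Z| = 2.23 Ω, ∠Z = 70.9°
|Y| = 1/|Z| = 448 mS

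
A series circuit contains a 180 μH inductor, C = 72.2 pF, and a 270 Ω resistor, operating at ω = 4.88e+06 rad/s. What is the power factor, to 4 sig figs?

0.1365

X_L = ωL = 878.4 Ω
X_C = 1/(ωC) = 2838 Ω
Net reactance X = X_L − X_C = -1960 Ω
Z = 270.0 − j1960 Ω
|Z| = √(270.0² + 1960²) = 1978 Ω
∠Z = arctan(-1960/270.0) = -82.16°
cos φ = cos(-82.16°) = 0.1365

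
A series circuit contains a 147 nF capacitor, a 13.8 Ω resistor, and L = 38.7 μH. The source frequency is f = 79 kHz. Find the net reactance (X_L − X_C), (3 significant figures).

5.50 Ω

ω = 2πf = 496400 rad/s
X_L = ωL = 19.2 Ω
X_C = 1/(ωC) = 13.7 Ω
X = 19.2 − 13.7 = 5.50 Ω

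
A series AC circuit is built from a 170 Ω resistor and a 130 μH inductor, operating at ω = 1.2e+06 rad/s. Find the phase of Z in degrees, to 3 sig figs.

42.5°

X_L = ωL = 156 Ω
Z = 170 + j156 Ω
|Z| = √(170² + 156²) = 231 Ω
∠Z = arctan(156/170) = 42.5°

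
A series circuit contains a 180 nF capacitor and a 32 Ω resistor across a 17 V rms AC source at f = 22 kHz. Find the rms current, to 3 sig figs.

ω = 2πf = 138200 rad/s
X_C = 1/(ωC) = 40.2 Ω
Z = 32.0 − j40.2 Ω
|Z| = √(32.0² + 40.2²) = 51.4 Ω
I = V/|Z| = 17/51.4 = 331 mA

331 mA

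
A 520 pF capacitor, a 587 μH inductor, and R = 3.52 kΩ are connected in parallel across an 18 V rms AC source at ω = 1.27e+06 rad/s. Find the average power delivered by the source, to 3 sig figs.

X_L = ωL = 745 Ω
X_C = 1/(ωC) = 1510 Ω
Parallel: admittances add. Y = 1/R + 1/(jωL) + jωC
Y = (0.000284 − j0.000681) S
|Y| = 0.000738 S → |Z| = 1/|Y| = 1360 Ω, ∠Z = −∠Y = 67.4°
I = V/|Z| = 13.3 mA
P = VI cos φ = 18 × 0.0133 × cos(67.4°) = 92.0 mW

92.0 mW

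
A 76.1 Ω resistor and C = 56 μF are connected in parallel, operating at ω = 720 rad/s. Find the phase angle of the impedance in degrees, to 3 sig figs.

X_C = 1/(ωC) = 24.8 Ω
Parallel: admittances add. Y = 1/R + jωC
Y = (0.0131 + j0.0403) S
|Y| = 0.0424 S → |Z| = 1/|Y| = 23.6 Ω, ∠Z = −∠Y = -71.9°

-71.9°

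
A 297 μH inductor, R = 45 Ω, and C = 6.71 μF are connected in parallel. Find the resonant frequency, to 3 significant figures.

ω₀ = 1/√(LC) = 1/√(0.000297 × 6.71e-06) = 22400 rad/s
f₀ = ω₀/(2π) = 3.57 kHz

3.57 kHz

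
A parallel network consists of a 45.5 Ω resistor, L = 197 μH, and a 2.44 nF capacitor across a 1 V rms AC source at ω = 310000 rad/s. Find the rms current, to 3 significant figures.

X_L = ωL = 61.1 Ω
X_C = 1/(ωC) = 1320 Ω
Parallel: admittances add. Y = 1/R + 1/(jωL) + jωC
Y = (0.0220 − j0.0156) S
|Y| = 0.0270 S → |Z| = 1/|Y| = 37.1 Ω, ∠Z = −∠Y = 35.4°
I = V/|Z| = 1/37.1 = 27.0 mA

27.0 mA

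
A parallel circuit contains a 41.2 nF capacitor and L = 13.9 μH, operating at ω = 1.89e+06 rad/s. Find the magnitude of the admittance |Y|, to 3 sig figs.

39.8 mS

X_L = ωL = 26.3 Ω
X_C = 1/(ωC) = 12.8 Ω
Parallel: admittances add. Y = 1/(jωL) + jωC
Y = (0 + j0.0398) S
|Y| = 0.0398 S → |Z| = 1/|Y| = 25.1 Ω, ∠Z = −∠Y = -90.0°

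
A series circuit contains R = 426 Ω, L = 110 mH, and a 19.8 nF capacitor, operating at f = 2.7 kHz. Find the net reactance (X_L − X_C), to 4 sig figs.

ω = 2πf = 16960 rad/s
X_L = ωL = 1866 Ω
X_C = 1/(ωC) = 2977 Ω
X = 1866 − 2977 = -1111 Ω

-1111 Ω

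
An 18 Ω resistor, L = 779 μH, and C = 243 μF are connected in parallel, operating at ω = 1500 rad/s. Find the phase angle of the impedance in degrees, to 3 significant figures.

X_L = ωL = 1.17 Ω
X_C = 1/(ωC) = 2.74 Ω
Parallel: admittances add. Y = 1/R + 1/(jωL) + jωC
Y = (0.0556 − j0.491) S
|Y| = 0.494 S → |Z| = 1/|Y| = 2.02 Ω, ∠Z = −∠Y = 83.5°

83.5°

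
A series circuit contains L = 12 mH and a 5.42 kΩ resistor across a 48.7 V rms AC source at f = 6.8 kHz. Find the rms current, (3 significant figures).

8.95 mA

ω = 2πf = 42730 rad/s
X_L = ωL = 513 Ω
Z = 5420 + j513 Ω
|Z| = √(5420² + 513²) = 5440 Ω
I = V/|Z| = 48.7/5440 = 8.95 mA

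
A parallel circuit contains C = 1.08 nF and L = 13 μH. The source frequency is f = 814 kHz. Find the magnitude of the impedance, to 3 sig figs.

105 Ω

ω = 2πf = 5.115e+06 rad/s
X_L = ωL = 66.5 Ω
X_C = 1/(ωC) = 181 Ω
Parallel: admittances add. Y = 1/(jωL) + jωC
Y = (0 − j0.00952) S
|Y| = 0.00952 S → |Z| = 1/|Y| = 105 Ω, ∠Z = −∠Y = 90.0°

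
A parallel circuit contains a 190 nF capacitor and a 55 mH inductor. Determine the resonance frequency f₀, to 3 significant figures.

ω₀ = 1/√(LC) = 1/√(0.055 × 1.9e-07) = 9782 rad/s
f₀ = ω₀/(2π) = 1.56 kHz

1.56 kHz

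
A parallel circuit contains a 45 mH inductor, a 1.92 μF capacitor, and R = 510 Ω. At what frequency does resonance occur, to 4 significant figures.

ω₀ = 1/√(LC) = 1/√(0.045 × 1.92e-06) = 3402 rad/s
f₀ = ω₀/(2π) = 541.5 Hz

541.5 Hz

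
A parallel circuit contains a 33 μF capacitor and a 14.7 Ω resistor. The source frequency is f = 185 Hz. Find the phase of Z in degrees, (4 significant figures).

-29.42°

ω = 2πf = 1162 rad/s
X_C = 1/(ωC) = 26.07 Ω
Parallel: admittances add. Y = 1/R + jωC
Y = (0.06803 + j0.03836) S
|Y| = 0.07810 S → |Z| = 1/|Y| = 12.80 Ω, ∠Z = −∠Y = -29.42°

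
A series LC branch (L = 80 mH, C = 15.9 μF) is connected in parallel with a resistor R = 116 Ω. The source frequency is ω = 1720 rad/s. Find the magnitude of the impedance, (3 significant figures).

76.2 Ω

X_L = ωL = 138 Ω
X_C = 1/(ωC) = 36.6 Ω
Branch 1: Z₁ = R = 116 Ω
Branch 2 (series LC): Z₂ = j(X_L − X_C) = j101 Ω
Parallel: Z = Z₁Z₂/(Z₁+Z₂), |Z| = 76.2 Ω, ∠Z = 48.9°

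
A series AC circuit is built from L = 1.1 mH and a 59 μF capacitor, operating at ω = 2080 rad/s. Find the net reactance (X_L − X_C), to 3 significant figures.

X_L = ωL = 2.29 Ω
X_C = 1/(ωC) = 8.15 Ω
X = 2.29 − 8.15 = -5.86 Ω

-5.86 Ω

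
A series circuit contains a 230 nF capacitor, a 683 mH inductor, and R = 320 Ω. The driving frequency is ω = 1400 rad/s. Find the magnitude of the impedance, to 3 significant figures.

2170 Ω

X_L = ωL = 956 Ω
X_C = 1/(ωC) = 3110 Ω
Net reactance X = X_L − X_C = -2150 Ω
Z = 320 − j2150 Ω
|Z| = √(320² + 2150²) = 2170 Ω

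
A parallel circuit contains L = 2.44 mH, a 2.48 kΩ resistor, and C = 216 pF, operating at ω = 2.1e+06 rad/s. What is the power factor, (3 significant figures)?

0.842

X_L = ωL = 5120 Ω
X_C = 1/(ωC) = 2200 Ω
Parallel: admittances add. Y = 1/R + 1/(jωL) + jωC
Y = (0.000403 + j0.000258) S
|Y| = 0.000479 S → |Z| = 1/|Y| = 2090 Ω, ∠Z = −∠Y = -32.7°
cos φ = cos(-32.7°) = 0.842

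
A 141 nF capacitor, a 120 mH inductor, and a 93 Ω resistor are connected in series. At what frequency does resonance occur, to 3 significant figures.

ω₀ = 1/√(LC) = 1/√(0.12 × 1.41e-07) = 7688 rad/s
f₀ = ω₀/(2π) = 1.22 kHz

1.22 kHz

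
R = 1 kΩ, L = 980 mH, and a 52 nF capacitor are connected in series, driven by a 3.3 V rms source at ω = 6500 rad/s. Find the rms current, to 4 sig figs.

X_L = ωL = 6370 Ω
X_C = 1/(ωC) = 2959 Ω
Net reactance X = X_L − X_C = 3411 Ω
Z = 1000 + j3411 Ω
|Z| = √(1000² + 3411²) = 3555 Ω
I = V/|Z| = 3.3/3555 = 928.3 μA

928.3 μA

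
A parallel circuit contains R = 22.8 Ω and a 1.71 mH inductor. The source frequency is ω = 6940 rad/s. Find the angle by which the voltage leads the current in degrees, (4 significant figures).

X_L = ωL = 11.87 Ω
Parallel: admittances add. Y = 1/R + 1/(jωL)
Y = (0.04386 − j0.08426) S
|Y| = 0.09500 S → |Z| = 1/|Y| = 10.53 Ω, ∠Z = −∠Y = 62.50°

62.50°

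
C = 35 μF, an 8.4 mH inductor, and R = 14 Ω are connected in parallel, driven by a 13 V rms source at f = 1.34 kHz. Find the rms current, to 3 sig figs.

ω = 2πf = 8419 rad/s
X_L = ωL = 70.7 Ω
X_C = 1/(ωC) = 3.39 Ω
Parallel: admittances add. Y = 1/R + 1/(jωL) + jωC
Y = (0.0714 + j0.281) S
|Y| = 0.289 S → |Z| = 1/|Y| = 3.45 Ω, ∠Z = −∠Y = -75.7°
I = V/|Z| = 13/3.45 = 3.76 A

3.76 A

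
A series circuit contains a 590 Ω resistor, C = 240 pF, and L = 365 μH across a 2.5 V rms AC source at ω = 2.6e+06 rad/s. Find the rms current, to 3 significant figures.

2.84 mA

X_L = ωL = 949 Ω
X_C = 1/(ωC) = 1600 Ω
Net reactance X = X_L − X_C = -654 Ω
Z = 590 − j654 Ω
|Z| = √(590² + 654²) = 880 Ω
I = V/|Z| = 2.5/880 = 2.84 mA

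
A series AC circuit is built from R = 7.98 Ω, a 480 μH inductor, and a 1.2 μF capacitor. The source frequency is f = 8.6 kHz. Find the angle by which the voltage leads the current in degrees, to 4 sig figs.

ω = 2πf = 54040 rad/s
X_L = ωL = 25.94 Ω
X_C = 1/(ωC) = 15.42 Ω
Net reactance X = X_L − X_C = 10.51 Ω
Z = 7.980 + j10.51 Ω
|Z| = √(7.980² + 10.51²) = 13.20 Ω
∠Z = arctan(10.51/7.980) = 52.80°

52.80°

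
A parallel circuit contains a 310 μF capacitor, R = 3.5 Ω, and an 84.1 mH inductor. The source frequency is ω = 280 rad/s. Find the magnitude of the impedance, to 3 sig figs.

3.46 Ω

X_L = ωL = 23.5 Ω
X_C = 1/(ωC) = 11.5 Ω
Parallel: admittances add. Y = 1/R + 1/(jωL) + jωC
Y = (0.286 + j0.0443) S
|Y| = 0.289 S → |Z| = 1/|Y| = 3.46 Ω, ∠Z = −∠Y = -8.82°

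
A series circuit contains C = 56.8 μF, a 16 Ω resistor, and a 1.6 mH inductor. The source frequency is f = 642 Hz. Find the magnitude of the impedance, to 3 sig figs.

16.1 Ω

ω = 2πf = 4034 rad/s
X_L = ωL = 6.45 Ω
X_C = 1/(ωC) = 4.36 Ω
Net reactance X = X_L − X_C = 2.09 Ω
Z = 16.0 + j2.09 Ω
|Z| = √(16.0² + 2.09²) = 16.1 Ω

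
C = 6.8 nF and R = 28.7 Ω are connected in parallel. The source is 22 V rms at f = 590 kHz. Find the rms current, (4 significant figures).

946.1 mA

ω = 2πf = 3.707e+06 rad/s
X_C = 1/(ωC) = 39.67 Ω
Parallel: admittances add. Y = 1/R + jωC
Y = (0.03484 + j0.02521) S
|Y| = 0.04301 S → |Z| = 1/|Y| = 23.25 Ω, ∠Z = −∠Y = -35.88°
I = V/|Z| = 22/23.25 = 946.1 mA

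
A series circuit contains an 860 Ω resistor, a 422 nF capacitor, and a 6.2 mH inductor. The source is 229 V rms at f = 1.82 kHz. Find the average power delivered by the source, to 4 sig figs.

59.48 W

ω = 2πf = 11440 rad/s
X_L = ωL = 70.90 Ω
X_C = 1/(ωC) = 207.2 Ω
Net reactance X = X_L − X_C = -136.3 Ω
Z = 860.0 − j136.3 Ω
|Z| = √(860.0² + 136.3²) = 870.7 Ω
∠Z = arctan(-136.3/860.0) = -9.007°
I = V/|Z| = 263.0 mA
P = VI cos φ = 229 × 0.2630 × cos(-9.007°) = 59.48 W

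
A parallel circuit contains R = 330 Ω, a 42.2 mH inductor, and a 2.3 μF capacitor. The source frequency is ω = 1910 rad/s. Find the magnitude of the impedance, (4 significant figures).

X_L = ωL = 80.60 Ω
X_C = 1/(ωC) = 227.6 Ω
Parallel: admittances add. Y = 1/R + 1/(jωL) + jωC
Y = (0.003030 − j0.008014) S
|Y| = 0.008567 S → |Z| = 1/|Y| = 116.7 Ω, ∠Z = −∠Y = 69.29°

116.7 Ω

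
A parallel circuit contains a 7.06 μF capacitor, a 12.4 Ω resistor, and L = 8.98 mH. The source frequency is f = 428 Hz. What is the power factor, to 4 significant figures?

ω = 2πf = 2689 rad/s
X_L = ωL = 24.15 Ω
X_C = 1/(ωC) = 52.67 Ω
Parallel: admittances add. Y = 1/R + 1/(jωL) + jωC
Y = (0.08065 − j0.02242) S
|Y| = 0.08370 S → |Z| = 1/|Y| = 11.95 Ω, ∠Z = −∠Y = 15.54°
cos φ = cos(15.54°) = 0.9634

0.9634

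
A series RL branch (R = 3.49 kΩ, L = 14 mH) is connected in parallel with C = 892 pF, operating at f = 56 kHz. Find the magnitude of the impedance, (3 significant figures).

4930 Ω

ω = 2πf = 351900 rad/s
X_L = ωL = 4930 Ω
X_C = 1/(ωC) = 3190 Ω
Branch 1 (R+jX_L): Z₁ = 3490 + j4930 Ω, |Z₁| = 6040 Ω
Branch 2 (−jX_C): Z₂ = −j3190 Ω
Parallel: Z = Z₁Z₂/(Z₁+Z₂), |Z| = 4930 Ω, ∠Z = -61.8°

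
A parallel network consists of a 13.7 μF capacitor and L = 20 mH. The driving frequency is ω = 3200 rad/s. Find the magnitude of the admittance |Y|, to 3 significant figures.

28.2 mS

X_L = ωL = 64.0 Ω
X_C = 1/(ωC) = 22.8 Ω
Parallel: admittances add. Y = 1/(jωL) + jωC
Y = (0 + j0.0282) S
|Y| = 0.0282 S → |Z| = 1/|Y| = 35.4 Ω, ∠Z = −∠Y = -90.0°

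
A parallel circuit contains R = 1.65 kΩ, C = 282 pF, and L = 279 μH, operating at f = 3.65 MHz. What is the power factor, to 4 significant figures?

0.09559

ω = 2πf = 2.293e+07 rad/s
X_L = ωL = 6398 Ω
X_C = 1/(ωC) = 154.6 Ω
Parallel: admittances add. Y = 1/R + 1/(jωL) + jωC
Y = (0.0006061 + j0.006311) S
|Y| = 0.006340 S → |Z| = 1/|Y| = 157.7 Ω, ∠Z = −∠Y = -84.51°
cos φ = cos(-84.51°) = 0.09559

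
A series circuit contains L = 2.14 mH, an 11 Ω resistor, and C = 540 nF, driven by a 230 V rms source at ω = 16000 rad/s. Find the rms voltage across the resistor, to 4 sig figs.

X_L = ωL = 34.24 Ω
X_C = 1/(ωC) = 115.7 Ω
Net reactance X = X_L − X_C = -81.50 Ω
Z = 11.00 − j81.50 Ω
|Z| = √(11.00² + 81.50²) = 82.24 Ω
I = V/|Z| = 2.797 A
V_R = I·|Z_R| = 2.797 × 11.00 = 30.76 V

30.76 V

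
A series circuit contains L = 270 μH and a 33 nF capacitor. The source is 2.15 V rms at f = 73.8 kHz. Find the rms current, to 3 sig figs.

35.9 mA

ω = 2πf = 463700 rad/s
X_L = ωL = 125 Ω
X_C = 1/(ωC) = 65.4 Ω
Net reactance X = X_L − X_C = 59.8 Ω
Z = j59.8 Ω
|Z| = √(0² + 59.8²) = 59.8 Ω
I = V/|Z| = 2.15/59.8 = 35.9 mA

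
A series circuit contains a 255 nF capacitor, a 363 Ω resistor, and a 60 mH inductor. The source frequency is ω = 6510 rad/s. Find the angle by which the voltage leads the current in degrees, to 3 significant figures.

-30.3°

X_L = ωL = 391 Ω
X_C = 1/(ωC) = 602 Ω
Net reactance X = X_L − X_C = -212 Ω
Z = 363 − j212 Ω
|Z| = √(363² + 212²) = 420 Ω
∠Z = arctan(-212/363) = -30.3°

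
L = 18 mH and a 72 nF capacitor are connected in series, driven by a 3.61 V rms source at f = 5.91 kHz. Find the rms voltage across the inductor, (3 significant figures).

8.20 V

ω = 2πf = 37130 rad/s
X_L = ωL = 668 Ω
X_C = 1/(ωC) = 374 Ω
Net reactance X = X_L − X_C = 294 Ω
Z = j294 Ω
|Z| = √(0² + 294²) = 294 Ω
I = V/|Z| = 12.3 mA
V_L = I·|Z_L| = 0.0123 × 668 = 8.20 V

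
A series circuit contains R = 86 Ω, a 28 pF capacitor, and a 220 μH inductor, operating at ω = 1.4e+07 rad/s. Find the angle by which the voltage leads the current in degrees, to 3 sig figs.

80.8°

X_L = ωL = 3080 Ω
X_C = 1/(ωC) = 2550 Ω
Net reactance X = X_L − X_C = 529 Ω
Z = 86.0 + j529 Ω
|Z| = √(86.0² + 529²) = 536 Ω
∠Z = arctan(529/86.0) = 80.8°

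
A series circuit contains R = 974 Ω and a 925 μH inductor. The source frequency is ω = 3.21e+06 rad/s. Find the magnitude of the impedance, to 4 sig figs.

3125 Ω

X_L = ωL = 2969 Ω
Z = 974.0 + j2969 Ω
|Z| = √(974.0² + 2969²) = 3125 Ω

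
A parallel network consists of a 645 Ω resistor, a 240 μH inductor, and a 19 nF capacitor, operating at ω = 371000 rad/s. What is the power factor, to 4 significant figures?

0.3476

X_L = ωL = 89.04 Ω
X_C = 1/(ωC) = 141.9 Ω
Parallel: admittances add. Y = 1/R + 1/(jωL) + jωC
Y = (0.001550 − j0.004182) S
|Y| = 0.004460 S → |Z| = 1/|Y| = 224.2 Ω, ∠Z = −∠Y = 69.66°
cos φ = cos(69.66°) = 0.3476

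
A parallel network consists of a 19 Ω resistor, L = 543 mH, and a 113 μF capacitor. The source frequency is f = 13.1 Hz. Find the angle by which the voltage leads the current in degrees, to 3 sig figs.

ω = 2πf = 82.31 rad/s
X_L = ωL = 44.7 Ω
X_C = 1/(ωC) = 108 Ω
Parallel: admittances add. Y = 1/R + 1/(jωL) + jωC
Y = (0.0526 − j0.0131) S
|Y| = 0.0542 S → |Z| = 1/|Y| = 18.4 Ω, ∠Z = −∠Y = 13.9°

13.9°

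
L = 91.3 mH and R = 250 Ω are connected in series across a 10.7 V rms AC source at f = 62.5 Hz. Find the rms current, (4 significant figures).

ω = 2πf = 392.7 rad/s
X_L = ωL = 35.85 Ω
Z = 250.0 + j35.85 Ω
|Z| = √(250.0² + 35.85²) = 252.6 Ω
I = V/|Z| = 10.7/252.6 = 42.37 mA

42.37 mA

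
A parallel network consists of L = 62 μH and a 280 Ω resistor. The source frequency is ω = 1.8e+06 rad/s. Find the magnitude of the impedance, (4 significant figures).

X_L = ωL = 111.6 Ω
Parallel: admittances add. Y = 1/R + 1/(jωL)
Y = (0.003571 − j0.008961) S
|Y| = 0.009646 S → |Z| = 1/|Y| = 103.7 Ω, ∠Z = −∠Y = 68.27°

103.7 Ω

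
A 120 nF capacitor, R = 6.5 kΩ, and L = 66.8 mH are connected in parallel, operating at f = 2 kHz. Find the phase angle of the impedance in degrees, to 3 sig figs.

ω = 2πf = 12570 rad/s
X_L = ωL = 839 Ω
X_C = 1/(ωC) = 663 Ω
Parallel: admittances add. Y = 1/R + 1/(jωL) + jωC
Y = (0.000154 + j0.000317) S
|Y| = 0.000352 S → |Z| = 1/|Y| = 2840 Ω, ∠Z = −∠Y = -64.1°

-64.1°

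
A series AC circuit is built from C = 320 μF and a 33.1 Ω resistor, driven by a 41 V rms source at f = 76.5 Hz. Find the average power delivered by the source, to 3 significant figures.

ω = 2πf = 480.7 rad/s
X_C = 1/(ωC) = 6.50 Ω
Z = 33.1 − j6.50 Ω
|Z| = √(33.1² + 6.50²) = 33.7 Ω
∠Z = arctan(-6.50/33.1) = -11.1°
I = V/|Z| = 1.22 A
P = VI cos φ = 41 × 1.22 × cos(-11.1°) = 48.9 W

48.9 W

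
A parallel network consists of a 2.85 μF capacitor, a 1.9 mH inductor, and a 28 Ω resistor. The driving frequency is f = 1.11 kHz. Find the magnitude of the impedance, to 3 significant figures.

ω = 2πf = 6974 rad/s
X_L = ωL = 13.3 Ω
X_C = 1/(ωC) = 50.3 Ω
Parallel: admittances add. Y = 1/R + 1/(jωL) + jωC
Y = (0.0357 − j0.0556) S
|Y| = 0.0661 S → |Z| = 1/|Y| = 15.1 Ω, ∠Z = −∠Y = 57.3°

15.1 Ω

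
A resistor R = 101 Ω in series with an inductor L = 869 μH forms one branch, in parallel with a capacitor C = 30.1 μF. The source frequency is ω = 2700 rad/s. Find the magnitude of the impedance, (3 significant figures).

X_L = ωL = 2.35 Ω
X_C = 1/(ωC) = 12.3 Ω
Branch 1 (R+jX_L): Z₁ = 101 + j2.35 Ω, |Z₁| = 101 Ω
Branch 2 (−jX_C): Z₂ = −j12.3 Ω
Parallel: Z = Z₁Z₂/(Z₁+Z₂), |Z| = 12.2 Ω, ∠Z = -83.0°

12.2 Ω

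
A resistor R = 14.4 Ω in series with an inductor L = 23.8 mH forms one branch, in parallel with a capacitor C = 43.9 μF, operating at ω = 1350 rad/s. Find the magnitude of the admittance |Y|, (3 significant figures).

X_L = ωL = 32.1 Ω
X_C = 1/(ωC) = 16.9 Ω
Branch 1 (R+jX_L): Z₁ = 14.4 + j32.1 Ω, |Z₁| = 35.2 Ω
Branch 2 (−jX_C): Z₂ = −j16.9 Ω
Parallel: Z = Z₁Z₂/(Z₁+Z₂), |Z| = 28.3 Ω, ∠Z = -70.8°
|Y| = 1/|Z| = 35.3 mS

35.3 mS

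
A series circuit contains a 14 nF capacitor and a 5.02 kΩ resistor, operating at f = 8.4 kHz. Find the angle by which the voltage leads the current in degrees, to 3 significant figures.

ω = 2πf = 52780 rad/s
X_C = 1/(ωC) = 1350 Ω
Z = 5020 − j1350 Ω
|Z| = √(5020² + 1350²) = 5200 Ω
∠Z = arctan(-1350/5020) = -15.1°

-15.1°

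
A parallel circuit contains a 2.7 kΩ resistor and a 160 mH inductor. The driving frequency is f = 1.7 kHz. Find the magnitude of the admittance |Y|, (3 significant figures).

692 μS

ω = 2πf = 10680 rad/s
X_L = ωL = 1710 Ω
Parallel: admittances add. Y = 1/R + 1/(jωL)
Y = (0.000370 − j0.000585) S
|Y| = 0.000692 S → |Z| = 1/|Y| = 1440 Ω, ∠Z = −∠Y = 57.7°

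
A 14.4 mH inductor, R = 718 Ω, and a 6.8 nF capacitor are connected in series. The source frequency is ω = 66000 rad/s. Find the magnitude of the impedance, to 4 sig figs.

1466 Ω

X_L = ωL = 950.4 Ω
X_C = 1/(ωC) = 2228 Ω
Net reactance X = X_L − X_C = -1278 Ω
Z = 718.0 − j1278 Ω
|Z| = √(718.0² + 1278²) = 1466 Ω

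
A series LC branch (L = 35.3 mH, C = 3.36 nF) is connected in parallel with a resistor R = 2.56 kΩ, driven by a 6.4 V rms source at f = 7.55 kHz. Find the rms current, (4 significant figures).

ω = 2πf = 47440 rad/s
X_L = ωL = 1675 Ω
X_C = 1/(ωC) = 6274 Ω
Branch 1: Z₁ = R = 2560 Ω
Branch 2 (series LC): Z₂ = j(X_L − X_C) = −j4599 Ω
Parallel: Z = Z₁Z₂/(Z₁+Z₂), |Z| = 2237 Ω, ∠Z = -29.10°
I = V/|Z| = 6.4/2237 = 2.861 mA

2.861 mA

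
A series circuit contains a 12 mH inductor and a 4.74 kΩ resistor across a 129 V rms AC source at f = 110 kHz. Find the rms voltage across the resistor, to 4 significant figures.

64.01 V

ω = 2πf = 691200 rad/s
X_L = ωL = 8294 Ω
Z = 4740 + j8294 Ω
|Z| = √(4740² + 8294²) = 9553 Ω
I = V/|Z| = 13.50 mA
V_R = I·|Z_R| = 0.01350 × 4740 = 64.01 V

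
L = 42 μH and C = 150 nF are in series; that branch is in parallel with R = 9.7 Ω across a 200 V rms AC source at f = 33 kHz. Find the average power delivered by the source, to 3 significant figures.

ω = 2πf = 207300 rad/s
X_L = ωL = 8.71 Ω
X_C = 1/(ωC) = 32.2 Ω
Branch 1: Z₁ = R = 9.70 Ω
Branch 2 (series LC): Z₂ = j(X_L − X_C) = −j23.4 Ω
Parallel: Z = Z₁Z₂/(Z₁+Z₂), |Z| = 8.96 Ω, ∠Z = -22.5°
I = V/|Z| = 22.3 A
P = VI cos φ = 200 × 22.3 × cos(-22.5°) = 4.12 kW

4.12 kW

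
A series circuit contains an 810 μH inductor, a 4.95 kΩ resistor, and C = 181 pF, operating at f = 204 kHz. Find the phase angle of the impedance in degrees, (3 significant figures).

-33.5°

ω = 2πf = 1.282e+06 rad/s
X_L = ωL = 1040 Ω
X_C = 1/(ωC) = 4310 Ω
Net reactance X = X_L − X_C = -3270 Ω
Z = 4950 − j3270 Ω
|Z| = √(4950² + 3270²) = 5930 Ω
∠Z = arctan(-3270/4950) = -33.5°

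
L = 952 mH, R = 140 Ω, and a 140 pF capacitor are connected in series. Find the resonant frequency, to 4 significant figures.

ω₀ = 1/√(LC) = 1/√(0.952 × 1.4e-10) = 86620 rad/s
f₀ = ω₀/(2π) = 13.79 kHz

13.79 kHz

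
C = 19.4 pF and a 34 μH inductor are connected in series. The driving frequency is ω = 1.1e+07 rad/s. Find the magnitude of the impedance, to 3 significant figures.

X_L = ωL = 374 Ω
X_C = 1/(ωC) = 4690 Ω
Net reactance X = X_L − X_C = -4310 Ω
Z = − j4310 Ω
|Z| = √(0² + 4310²) = 4310 Ω

4310 Ω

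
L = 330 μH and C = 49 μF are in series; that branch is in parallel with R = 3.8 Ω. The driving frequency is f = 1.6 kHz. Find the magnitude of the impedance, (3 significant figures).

ω = 2πf = 10050 rad/s
X_L = ωL = 3.32 Ω
X_C = 1/(ωC) = 2.03 Ω
Branch 1: Z₁ = R = 3.80 Ω
Branch 2 (series LC): Z₂ = j(X_L − X_C) = j1.29 Ω
Parallel: Z = Z₁Z₂/(Z₁+Z₂), |Z| = 1.22 Ω, ∠Z = 71.3°

1.22 Ω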